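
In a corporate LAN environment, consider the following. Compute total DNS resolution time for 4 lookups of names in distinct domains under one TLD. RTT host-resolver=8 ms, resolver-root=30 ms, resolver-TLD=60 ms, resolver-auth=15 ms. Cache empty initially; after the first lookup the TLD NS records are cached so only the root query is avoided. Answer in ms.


Lookup 1 (cold cache): local + root + TLD + auth = 8 + 30 + 60 + 15 = 113 ms
Lookups 2..4 (TLD NS cached -> skip root; new domain -> still ask TLD and auth): local + TLD + auth = 8 + 60 + 15 = 83 ms each
Remaining 3 lookups: 3 * 83 = 249 ms
Total = 113 + 249 = 362 ms

362


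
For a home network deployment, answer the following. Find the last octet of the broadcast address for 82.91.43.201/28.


Given: IP = 82.91.43.201, prefix = /28
Host bits = 32 - 28 = 4
Network last octet = 201 AND mask = 192
Host part size = 2^4 - 1 = 15
Broadcast last octet = 192 OR 15 = 207

207


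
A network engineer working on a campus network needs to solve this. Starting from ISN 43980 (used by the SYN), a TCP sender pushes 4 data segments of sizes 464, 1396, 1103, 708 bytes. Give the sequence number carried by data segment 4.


The SYN occupies sequence number ISN = 43980, so the first data byte is ISN + 1 = 43981.
SEQ of data segment i = (ISN + 1) + sum of payload sizes of segments 1..i-1.
Segment 1: SEQ = 43981, payload = 464 bytes
Segment 2: SEQ = 44445, payload = 1396 bytes
Segment 3: SEQ = 45841, payload = 1103 bytes
Segment 4: SEQ = 46944, payload = 708 bytes
SEQ of segment 4 = 43981 + 464 + 1396 + 1103 = 46944

46944


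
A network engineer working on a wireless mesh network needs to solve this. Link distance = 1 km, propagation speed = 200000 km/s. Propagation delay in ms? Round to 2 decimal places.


Given: distance = 1 km, speed = 200000 km/s
Delay = distance / speed = 1 / 200000 seconds
Delay in ms = 1 * 1000 / 200000
Delay = 0.0050 ms
Rounded to 2 dp = 0.01 ms

0.01


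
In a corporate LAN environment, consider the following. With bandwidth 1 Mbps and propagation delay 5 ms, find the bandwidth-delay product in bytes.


Given: bandwidth = 1 Mbps, delay = 5 ms
BDP in bits = 1 * 10^6 * 5 / 1000
BDP in bits = 5000
BDP in bytes = 5000 / 8 = 625

625


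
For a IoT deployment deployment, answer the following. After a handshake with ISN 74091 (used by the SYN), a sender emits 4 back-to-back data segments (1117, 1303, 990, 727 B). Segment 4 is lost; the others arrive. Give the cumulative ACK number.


SYN uses sequence number 74091; first data byte = ISN + 1 = 74092.
Segment 1: SEQ = 74092, len = 1117 B, covers [74092, 75208]
Segment 2: SEQ = 75209, len = 1303 B, covers [75209, 76511]
Segment 3: SEQ = 76512, len = 990 B, covers [76512, 77501]
Segment 4: SEQ = 77502, len = 727 B, covers [77502, 78228] [LOST]
In-order data received: bytes [74092, 77501] (segments 1..3).
Segment 4 missing -> gap begins at byte 77502.
Cumulative ACK = next expected in-order byte = 74092 + 1117 + 1303 + 990 = 77502

77502


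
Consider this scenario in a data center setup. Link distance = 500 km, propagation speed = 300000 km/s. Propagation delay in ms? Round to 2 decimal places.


Given: distance = 500 km, speed = 300000 km/s
Delay = distance / speed = 500 / 300000 seconds
Delay in ms = 500 * 1000 / 300000
Delay = 1.6667 ms
Rounded to 2 dp = 1.67 ms

1.67


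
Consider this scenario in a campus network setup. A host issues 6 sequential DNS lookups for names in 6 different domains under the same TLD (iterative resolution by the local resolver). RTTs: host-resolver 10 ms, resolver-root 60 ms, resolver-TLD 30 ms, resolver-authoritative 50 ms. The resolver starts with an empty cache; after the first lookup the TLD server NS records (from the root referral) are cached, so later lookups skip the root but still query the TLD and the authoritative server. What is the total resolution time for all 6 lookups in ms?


Lookup 1 (cold cache): local + root + TLD + auth = 10 + 60 + 30 + 50 = 150 ms
Lookups 2..6 (TLD NS cached -> skip root; new domain -> still ask TLD and auth): local + TLD + auth = 10 + 30 + 50 = 90 ms each
Remaining 5 lookups: 5 * 90 = 450 ms
Total = 150 + 450 = 600 ms

600


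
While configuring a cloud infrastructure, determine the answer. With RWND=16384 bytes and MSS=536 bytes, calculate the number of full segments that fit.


Given: RWND = 16384 bytes, MSS = 536 bytes
Full segments = floor(RWND / MSS)
Full segments = floor(16384 / 536)
Full segments = floor(30.5672) = 30

30


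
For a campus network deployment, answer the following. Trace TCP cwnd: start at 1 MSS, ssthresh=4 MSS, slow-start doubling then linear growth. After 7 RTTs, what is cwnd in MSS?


RTT 0: cwnd = 1 MSS (initial)
RTT 1: cwnd = 2 MSS (slow start, doubled)
RTT 2: cwnd = 4 MSS (slow start, doubled)
RTT 3: cwnd = 5 MSS (congestion avoidance, +1)
RTT 4: cwnd = 6 MSS (congestion avoidance, +1)
RTT 5: cwnd = 7 MSS (congestion avoidance, +1)
RTT 6: cwnd = 8 MSS (congestion avoidance, +1)
RTT 7: cwnd = 9 MSS (congestion avoidance, +1)

9


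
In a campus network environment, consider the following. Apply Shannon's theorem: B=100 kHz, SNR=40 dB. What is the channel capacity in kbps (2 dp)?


Given: B = 100 kHz, SNR = 40 dB
SNR linear = 10^(40/10) = 10000
1 + SNR = 10001
log2(10001) = 13.2878566418
C = 100 * 1000 * 13.2878566418 = 1328785.6642 bps
C = 1328.785664 kbps -> 1328.79 kbps (2 dp)

1328.79


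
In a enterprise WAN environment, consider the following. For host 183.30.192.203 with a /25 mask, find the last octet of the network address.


Given: IP = 183.30.192.203, prefix = /25
Subnet mask = 255.255.255.128
Last octet of IP: 203
Last octet of mask: 128
Network last octet = 203 AND 128 = 128

128


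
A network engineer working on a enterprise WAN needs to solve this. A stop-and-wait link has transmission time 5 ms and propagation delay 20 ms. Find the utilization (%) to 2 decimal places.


Given: Ttrans = 5 ms, Tprop = 20 ms
RTT = 2 * Tprop = 2 * 20 = 40 ms
U = Ttrans / (Ttrans + RTT)
U = 5 / (5 + 40)
U = 5 / 45 = 0.111111
U% = 11.11%

11.11


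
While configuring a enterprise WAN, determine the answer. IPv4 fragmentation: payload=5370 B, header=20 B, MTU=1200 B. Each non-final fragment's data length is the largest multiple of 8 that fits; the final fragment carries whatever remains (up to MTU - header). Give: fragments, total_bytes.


Max data per non-final fragment = floor((MTU - header)/8)*8 = floor((1200 - 20)/8)*8 = floor(1180/8)*8 = 1176 B
Final fragment needs no 8-byte alignment: it can carry up to MTU - header = 1180 B
Non-final fragments needed = ceil((payload - 1180) / 1176) = ceil(4190/1176) = ceil(3.5629) = 4
Number of fragments = 4 + 1 = 5
Fragment sizes (data): 4 * 1176 B + 666 B (last, 666 <= 1180 OK)
Total bytes sent = payload + n_frags * header = 5370 + 5*20 = 5370 + 100 = 5470 B

5, 5470


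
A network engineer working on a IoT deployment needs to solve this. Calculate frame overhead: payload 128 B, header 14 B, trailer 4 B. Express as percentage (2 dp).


Given: payload = 128 B, header = 14 B, trailer = 4 B
Overhead bytes = header + trailer = 14 + 4 = 18
Total frame = payload + overhead = 128 + 18 = 146
Overhead % = 18 / 146 * 100 = 12.3288% -> 12.33% (2 dp)

12.33


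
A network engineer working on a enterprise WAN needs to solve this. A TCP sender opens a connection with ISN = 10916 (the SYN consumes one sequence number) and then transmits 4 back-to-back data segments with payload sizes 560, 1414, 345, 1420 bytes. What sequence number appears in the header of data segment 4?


The SYN occupies sequence number ISN = 10916, so the first data byte is ISN + 1 = 10917.
SEQ of data segment i = (ISN + 1) + sum of payload sizes of segments 1..i-1.
Segment 1: SEQ = 10917, payload = 560 bytes
Segment 2: SEQ = 11477, payload = 1414 bytes
Segment 3: SEQ = 12891, payload = 345 bytes
Segment 4: SEQ = 13236, payload = 1420 bytes
SEQ of segment 4 = 10917 + 560 + 1414 + 345 = 13236

13236


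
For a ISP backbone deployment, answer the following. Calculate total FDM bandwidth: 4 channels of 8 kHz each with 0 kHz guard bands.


Given: 4 channels, 8 kHz each, guard = 0 kHz
Channel bandwidth = 4 * 8 = 32 kHz
Guard bands = 3 gaps * 0 kHz = 0 kHz
Total = 32 + 0 = 32 kHz

32


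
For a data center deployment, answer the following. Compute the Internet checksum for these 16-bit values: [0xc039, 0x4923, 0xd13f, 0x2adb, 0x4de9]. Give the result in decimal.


Given words: [0xc039, 0x4923, 0xd13f, 0x2adb, 0x4de9]
Step 1: Sum all words
Raw sum = 49209 + 18723 + 53567 + 10971 + 19945 = 152415
Step 2: Fold carry: (21343 + 2) = 21345
One's complement = ~21345 & 0xFFFF = 44190

44190


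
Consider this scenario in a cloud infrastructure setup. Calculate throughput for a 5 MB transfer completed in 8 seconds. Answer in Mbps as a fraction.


Given: file = 5 MB, time = 8 s
File in Mb = 5 * 8 = 40 Mb
Throughput = 40 / 8 Mbps
Throughput = 5 Mbps

5


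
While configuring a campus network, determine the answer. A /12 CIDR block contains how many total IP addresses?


Given: CIDR prefix /12
Host bits = 32 - 12 = 20
Total addresses = 2^20 = 1048576

1048576


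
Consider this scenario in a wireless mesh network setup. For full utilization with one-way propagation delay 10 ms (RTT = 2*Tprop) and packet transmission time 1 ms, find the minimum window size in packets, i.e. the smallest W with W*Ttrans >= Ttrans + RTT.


Given: Ttrans = 1 ms, RTT = 20 ms (= 2 * Tprop, Tprop = 10 ms)
Time until first ACK returns = Ttrans + RTT = 1 + 20 = 21 ms
Need W * Ttrans >= Ttrans + RTT  ->  W >= (Ttrans + RTT) / Ttrans
(Ttrans + RTT) / Ttrans = 21 / 1 = 21
W_min = ceil(21) = 21

21


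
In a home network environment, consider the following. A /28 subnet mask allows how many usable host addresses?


Given: subnet mask /28
Host bits = 32 - 28 = 4
Total addresses = 2^4 = 16
Usable hosts = 16 - 2 (network + broadcast) = 14

14


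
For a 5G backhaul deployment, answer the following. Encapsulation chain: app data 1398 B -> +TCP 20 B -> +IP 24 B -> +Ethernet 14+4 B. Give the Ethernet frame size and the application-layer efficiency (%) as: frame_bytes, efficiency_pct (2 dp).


TCP segment = 1398 + 20 = 1418 B
IP packet = 1418 + 24 = 1442 B
Ethernet frame = 1442 + 14 + 4 = 1460 B
Efficiency = app / frame = 1398 / 1460 = 0.957534 = 95.7534% -> 95.75% (2 dp)

1460, 95.75


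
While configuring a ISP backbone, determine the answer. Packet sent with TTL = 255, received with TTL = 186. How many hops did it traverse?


Given: initial TTL = 255, received TTL = 186
Hops = initial TTL - received TTL
Hops = 255 - 186 = 69

69


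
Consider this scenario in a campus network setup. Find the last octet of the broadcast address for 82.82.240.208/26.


Given: IP = 82.82.240.208, prefix = /26
Host bits = 32 - 26 = 6
Network last octet = 208 AND mask = 192
Host part size = 2^6 - 1 = 63
Broadcast last octet = 192 OR 63 = 255

255


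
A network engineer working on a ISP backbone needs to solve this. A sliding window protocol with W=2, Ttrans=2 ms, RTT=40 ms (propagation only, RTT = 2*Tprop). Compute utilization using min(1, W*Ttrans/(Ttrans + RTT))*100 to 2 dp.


Given: W = 2, Ttrans = 2 ms, RTT = 40 ms (= 2 * Tprop, Tprop = 20 ms)
Cycle time = Ttrans + RTT = 2 + 40 = 42 ms (first packet sent until its ACK returns)
W * Ttrans = 2 * 2 = 4 ms of sending per cycle
W * Ttrans / (Ttrans + RTT) = 4 / 42 = 0.095238
U = min(1, 0.095238) = 0.095238
U% = 9.52%

9.52


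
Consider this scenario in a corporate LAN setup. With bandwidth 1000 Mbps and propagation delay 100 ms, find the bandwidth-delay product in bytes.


Given: bandwidth = 1000 Mbps, delay = 100 ms
BDP in bits = 1000 * 10^6 * 100 / 1000
BDP in bits = 100000000
BDP in bytes = 100000000 / 8 = 12500000

12500000


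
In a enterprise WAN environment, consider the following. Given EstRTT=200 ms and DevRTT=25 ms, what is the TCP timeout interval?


Given: EstRTT = 200 ms, DevRTT = 25 ms
Timeout = EstRTT + 4 * DevRTT
4 * DevRTT = 4 * 25 = 100
Timeout = 200 + 100 = 300 ms

300


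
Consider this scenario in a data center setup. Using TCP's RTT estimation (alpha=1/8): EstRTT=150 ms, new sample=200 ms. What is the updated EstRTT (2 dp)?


Given: EstRTT = 150 ms, SampleRTT = 200 ms, alpha = 1/8
New EstRTT = (1 - alpha) * EstRTT + alpha * SampleRTT
(7/8) * 150 = 131.25
(1/8) * 200 = 25
New EstRTT = 131.25 + 25 = 156.25 ms -> 156.25 ms (2 dp)

156.25


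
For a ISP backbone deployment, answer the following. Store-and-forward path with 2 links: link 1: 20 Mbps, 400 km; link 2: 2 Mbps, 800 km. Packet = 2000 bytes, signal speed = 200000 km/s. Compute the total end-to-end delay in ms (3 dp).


Packet = 2000 bytes = 16000 bits. Store-and-forward: sum (t_trans + t_prop) per link.
Link 1: t_trans = 16000/(20*10^6) s = 0.8000 ms; t_prop = 400/200000 s = 2.0000 ms; subtotal = 2.8000 ms
Link 2: t_trans = 16000/(2*10^6) s = 8.0000 ms; t_prop = 800/200000 s = 4.0000 ms; subtotal = 12.0000 ms
End-to-end = 2.8000 + 12.0000 = 14.8000 ms -> 14.800 ms (3 dp)

14.800


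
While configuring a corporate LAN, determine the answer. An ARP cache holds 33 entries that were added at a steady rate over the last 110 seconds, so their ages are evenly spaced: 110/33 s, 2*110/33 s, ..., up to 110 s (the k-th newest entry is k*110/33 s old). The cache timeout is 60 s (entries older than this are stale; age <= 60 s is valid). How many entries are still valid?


Ages are k * 110/33 s for k = 1..33 (spacing = 3.3333 s).
Entry k is valid iff k * 110/33 <= 60 iff k <= 33 * 60 / 110 = 18.0000
n_valid = floor(18.0000) = 18
(n_stale = 33 - 18 = 15)

18


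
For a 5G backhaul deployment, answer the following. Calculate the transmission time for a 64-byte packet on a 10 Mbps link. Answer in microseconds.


Given: packet = 64 bytes, bandwidth = 10 Mbps
Packet in bits = 64 * 8 = 512 bits
Bandwidth = 10 * 10^6 = 10000000 bps
Time = 512 / 10000000 seconds
Time in us = 512 * 10^6 / 10000000 = 51.2

51.2


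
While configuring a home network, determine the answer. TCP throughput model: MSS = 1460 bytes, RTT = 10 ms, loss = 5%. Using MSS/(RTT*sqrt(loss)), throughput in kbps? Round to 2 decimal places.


Given: MSS = 1460 bytes, RTT = 10 ms, loss = 5%
RTT in seconds = 10 / 1000 = 0.01
Loss rate = 5% = 0.05
sqrt(loss) = sqrt(0.05) = 0.223606797750
Throughput (bytes/s) = 1460 / (0.01 * 0.223606797750) = 652931.8494
Throughput (kbps) = 652931.8494 * 8 / 1000 = 5223.454795 -> 5223.45 kbps (2 dp)

5223.45


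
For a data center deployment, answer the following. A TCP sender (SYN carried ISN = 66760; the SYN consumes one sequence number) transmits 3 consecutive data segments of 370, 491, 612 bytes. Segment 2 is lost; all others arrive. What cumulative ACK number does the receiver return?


SYN uses sequence number 66760; first data byte = ISN + 1 = 66761.
Segment 1: SEQ = 66761, len = 370 B, covers [66761, 67130]
Segment 2: SEQ = 67131, len = 491 B, covers [67131, 67621] [LOST]
Segment 3: SEQ = 67622, len = 612 B, covers [67622, 68233]
In-order data received: bytes [66761, 67130] (segments 1..1).
Segment 2 missing -> gap begins at byte 67131; later segments buffered out of order.
Cumulative ACK = next expected in-order byte = 66761 + 370 = 67131

67131


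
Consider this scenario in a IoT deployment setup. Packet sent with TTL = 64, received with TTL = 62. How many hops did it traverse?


Given: initial TTL = 64, received TTL = 62
Hops = initial TTL - received TTL
Hops = 64 - 62 = 2

2


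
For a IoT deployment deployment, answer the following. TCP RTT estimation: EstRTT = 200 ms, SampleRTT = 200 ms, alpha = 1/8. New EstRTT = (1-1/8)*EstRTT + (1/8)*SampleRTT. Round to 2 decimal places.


Given: EstRTT = 200 ms, SampleRTT = 200 ms, alpha = 1/8
New EstRTT = (1 - alpha) * EstRTT + alpha * SampleRTT
(7/8) * 200 = 175
(1/8) * 200 = 25
New EstRTT = 175 + 25 = 200 ms -> 200.00 ms (2 dp)

200.00


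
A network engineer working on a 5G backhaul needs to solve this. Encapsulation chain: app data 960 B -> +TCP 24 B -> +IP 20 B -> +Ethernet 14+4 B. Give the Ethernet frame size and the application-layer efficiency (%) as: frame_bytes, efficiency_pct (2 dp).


TCP segment = 960 + 24 = 984 B
IP packet = 984 + 20 = 1004 B
Ethernet frame = 1004 + 14 + 4 = 1022 B
Efficiency = app / frame = 960 / 1022 = 0.939335 = 93.9335% -> 93.93% (2 dp)

1022, 93.93


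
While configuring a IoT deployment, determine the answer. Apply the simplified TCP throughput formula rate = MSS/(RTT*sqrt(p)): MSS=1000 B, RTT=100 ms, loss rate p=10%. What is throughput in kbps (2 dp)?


Given: MSS = 1000 bytes, RTT = 100 ms, loss = 10%
RTT in seconds = 100 / 1000 = 0.1
Loss rate = 10% = 0.1
sqrt(loss) = sqrt(0.1) = 0.316227766017
Throughput (bytes/s) = 1000 / (0.1 * 0.316227766017) = 31622.7766
Throughput (kbps) = 31622.7766 * 8 / 1000 = 252.982213 -> 252.98 kbps (2 dp)

252.98


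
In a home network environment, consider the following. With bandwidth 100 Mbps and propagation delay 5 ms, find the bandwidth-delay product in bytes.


Given: bandwidth = 100 Mbps, delay = 5 ms
BDP in bits = 100 * 10^6 * 5 / 1000
BDP in bits = 500000
BDP in bytes = 500000 / 8 = 62500

62500


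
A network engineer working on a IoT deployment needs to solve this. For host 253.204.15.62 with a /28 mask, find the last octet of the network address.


Given: IP = 253.204.15.62, prefix = /28
Subnet mask = 255.255.255.240
Last octet of IP: 62
Last octet of mask: 240
Network last octet = 62 AND 240 = 48

48


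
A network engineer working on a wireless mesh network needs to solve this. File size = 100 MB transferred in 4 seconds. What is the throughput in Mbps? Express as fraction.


Given: file = 100 MB, time = 4 s
File in Mb = 100 * 8 = 800 Mb
Throughput = 800 / 4 Mbps
Throughput = 200 Mbps

200


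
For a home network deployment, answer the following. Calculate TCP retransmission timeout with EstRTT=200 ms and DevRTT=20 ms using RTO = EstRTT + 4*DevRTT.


Given: EstRTT = 200 ms, DevRTT = 20 ms
Timeout = EstRTT + 4 * DevRTT
4 * DevRTT = 4 * 20 = 80
Timeout = 200 + 80 = 280 ms

280


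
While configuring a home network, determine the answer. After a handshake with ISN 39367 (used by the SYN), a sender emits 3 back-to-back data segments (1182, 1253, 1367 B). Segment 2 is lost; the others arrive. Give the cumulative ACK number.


SYN uses sequence number 39367; first data byte = ISN + 1 = 39368.
Segment 1: SEQ = 39368, len = 1182 B, covers [39368, 40549]
Segment 2: SEQ = 40550, len = 1253 B, covers [40550, 41802] [LOST]
Segment 3: SEQ = 41803, len = 1367 B, covers [41803, 43169]
In-order data received: bytes [39368, 40549] (segments 1..1).
Segment 2 missing -> gap begins at byte 40550; later segments buffered out of order.
Cumulative ACK = next expected in-order byte = 39368 + 1182 = 40550

40550


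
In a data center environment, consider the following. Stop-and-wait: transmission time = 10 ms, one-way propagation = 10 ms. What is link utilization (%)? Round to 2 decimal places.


Given: Ttrans = 10 ms, Tprop = 10 ms
RTT = 2 * Tprop = 2 * 10 = 20 ms
U = Ttrans / (Ttrans + RTT)
U = 10 / (10 + 20)
U = 10 / 30 = 0.333333
U% = 33.33%

33.33


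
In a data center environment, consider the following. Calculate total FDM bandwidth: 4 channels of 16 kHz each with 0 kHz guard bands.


Given: 4 channels, 16 kHz each, guard = 0 kHz
Channel bandwidth = 4 * 16 = 64 kHz
Guard bands = 3 gaps * 0 kHz = 0 kHz
Total = 64 + 0 = 64 kHz

64


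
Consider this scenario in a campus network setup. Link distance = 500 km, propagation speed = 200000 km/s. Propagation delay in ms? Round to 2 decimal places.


Given: distance = 500 km, speed = 200000 km/s
Delay = distance / speed = 500 / 200000 seconds
Delay in ms = 500 * 1000 / 200000
Delay = 2.5000 ms
Rounded to 2 dp = 2.50 ms

2.50


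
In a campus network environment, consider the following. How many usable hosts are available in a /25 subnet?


Given: subnet mask /25
Host bits = 32 - 25 = 7
Total addresses = 2^7 = 128
Usable hosts = 128 - 2 (network + broadcast) = 126

126


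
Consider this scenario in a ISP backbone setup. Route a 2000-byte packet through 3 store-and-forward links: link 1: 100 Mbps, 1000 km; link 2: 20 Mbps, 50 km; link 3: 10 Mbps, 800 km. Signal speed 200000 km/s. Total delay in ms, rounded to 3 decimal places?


Packet = 2000 bytes = 16000 bits. Store-and-forward: sum (t_trans + t_prop) per link.
Link 1: t_trans = 16000/(100*10^6) s = 0.1600 ms; t_prop = 1000/200000 s = 5.0000 ms; subtotal = 5.1600 ms
Link 2: t_trans = 16000/(20*10^6) s = 0.8000 ms; t_prop = 50/200000 s = 0.2500 ms; subtotal = 1.0500 ms
Link 3: t_trans = 16000/(10*10^6) s = 1.6000 ms; t_prop = 800/200000 s = 4.0000 ms; subtotal = 5.6000 ms
End-to-end = 5.1600 + 1.0500 + 5.6000 = 11.8100 ms -> 11.810 ms (3 dp)

11.810


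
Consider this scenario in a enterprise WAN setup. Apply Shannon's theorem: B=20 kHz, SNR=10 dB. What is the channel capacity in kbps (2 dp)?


Given: B = 20 kHz, SNR = 10 dB
SNR linear = 10^(10/10) = 10
1 + SNR = 11
log2(11) = 3.4594316186
C = 20 * 1000 * 3.4594316186 = 69188.6324 bps
C = 69.188632 kbps -> 69.19 kbps (2 dp)

69.19


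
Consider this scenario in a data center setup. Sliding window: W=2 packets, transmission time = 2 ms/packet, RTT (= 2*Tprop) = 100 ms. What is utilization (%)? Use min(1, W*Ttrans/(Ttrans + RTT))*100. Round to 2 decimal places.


Given: W = 2, Ttrans = 2 ms, RTT = 100 ms (= 2 * Tprop, Tprop = 50 ms)
Cycle time = Ttrans + RTT = 2 + 100 = 102 ms (first packet sent until its ACK returns)
W * Ttrans = 2 * 2 = 4 ms of sending per cycle
W * Ttrans / (Ttrans + RTT) = 4 / 102 = 0.039216
U = min(1, 0.039216) = 0.039216
U% = 3.92%

3.92


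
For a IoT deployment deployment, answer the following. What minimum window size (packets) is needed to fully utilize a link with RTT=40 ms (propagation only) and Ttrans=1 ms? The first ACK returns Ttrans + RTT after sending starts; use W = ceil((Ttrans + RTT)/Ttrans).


Given: Ttrans = 1 ms, RTT = 40 ms (= 2 * Tprop, Tprop = 20 ms)
Time until first ACK returns = Ttrans + RTT = 1 + 40 = 41 ms
Need W * Ttrans >= Ttrans + RTT  ->  W >= (Ttrans + RTT) / Ttrans
(Ttrans + RTT) / Ttrans = 41 / 1 = 41
W_min = ceil(41) = 41

41


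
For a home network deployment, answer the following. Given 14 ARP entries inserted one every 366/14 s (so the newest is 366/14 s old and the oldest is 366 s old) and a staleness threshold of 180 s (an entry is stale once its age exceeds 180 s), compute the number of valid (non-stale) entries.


Ages are k * 366/14 s for k = 1..14 (spacing = 26.1429 s).
Entry k is valid iff k * 366/14 <= 180 iff k <= 14 * 180 / 366 = 6.8852
n_valid = floor(6.8852) = 6
(n_stale = 14 - 6 = 8)

6


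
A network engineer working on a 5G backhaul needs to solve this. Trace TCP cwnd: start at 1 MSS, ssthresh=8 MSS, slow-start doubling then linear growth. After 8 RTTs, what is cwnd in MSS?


RTT 0: cwnd = 1 MSS (initial)
RTT 1: cwnd = 2 MSS (slow start, doubled)
RTT 2: cwnd = 4 MSS (slow start, doubled)
RTT 3: cwnd = 8 MSS (slow start, doubled)
RTT 4: cwnd = 9 MSS (congestion avoidance, +1)
RTT 5: cwnd = 10 MSS (congestion avoidance, +1)
RTT 6: cwnd = 11 MSS (congestion avoidance, +1)
RTT 7: cwnd = 12 MSS (congestion avoidance, +1)
RTT 8: cwnd = 13 MSS (congestion avoidance, +1)

13


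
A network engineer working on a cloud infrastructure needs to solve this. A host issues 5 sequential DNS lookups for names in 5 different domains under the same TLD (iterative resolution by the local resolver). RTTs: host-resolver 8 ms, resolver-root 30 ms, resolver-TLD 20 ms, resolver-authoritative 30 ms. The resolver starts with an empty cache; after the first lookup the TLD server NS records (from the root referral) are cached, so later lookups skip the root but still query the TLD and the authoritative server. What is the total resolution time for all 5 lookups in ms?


Lookup 1 (cold cache): local + root + TLD + auth = 8 + 30 + 20 + 30 = 88 ms
Lookups 2..5 (TLD NS cached -> skip root; new domain -> still ask TLD and auth): local + TLD + auth = 8 + 20 + 30 = 58 ms each
Remaining 4 lookups: 4 * 58 = 232 ms
Total = 88 + 232 = 320 ms

320


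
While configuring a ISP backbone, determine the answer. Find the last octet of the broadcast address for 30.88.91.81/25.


Given: IP = 30.88.91.81, prefix = /25
Host bits = 32 - 25 = 7
Network last octet = 81 AND mask = 0
Host part size = 2^7 - 1 = 127
Broadcast last octet = 0 OR 127 = 127

127


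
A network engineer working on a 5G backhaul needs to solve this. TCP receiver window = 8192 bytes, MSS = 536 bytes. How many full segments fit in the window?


Given: RWND = 8192 bytes, MSS = 536 bytes
Full segments = floor(RWND / MSS)
Full segments = floor(8192 / 536)
Full segments = floor(15.2836) = 15

15


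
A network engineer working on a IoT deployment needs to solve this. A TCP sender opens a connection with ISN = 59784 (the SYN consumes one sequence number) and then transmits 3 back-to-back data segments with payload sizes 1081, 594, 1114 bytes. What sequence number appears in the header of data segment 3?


The SYN occupies sequence number ISN = 59784, so the first data byte is ISN + 1 = 59785.
SEQ of data segment i = (ISN + 1) + sum of payload sizes of segments 1..i-1.
Segment 1: SEQ = 59785, payload = 1081 bytes
Segment 2: SEQ = 60866, payload = 594 bytes
Segment 3: SEQ = 61460, payload = 1114 bytes
SEQ of segment 3 = 59785 + 1081 + 594 = 61460

61460


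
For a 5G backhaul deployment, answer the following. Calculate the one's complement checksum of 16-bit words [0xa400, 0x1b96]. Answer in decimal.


Given words: [0xa400, 0x1b96]
Step 1: Sum all words
Raw sum = 41984 + 7062 = 49046
One's complement = ~49046 & 0xFFFF = 16489

16489


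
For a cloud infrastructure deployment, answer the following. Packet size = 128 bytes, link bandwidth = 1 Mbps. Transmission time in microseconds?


Given: packet = 128 bytes, bandwidth = 1 Mbps
Packet in bits = 128 * 8 = 1024 bits
Bandwidth = 1 * 10^6 = 1000000 bps
Time = 1024 / 1000000 seconds
Time in us = 1024 * 10^6 / 1000000 = 1024

1024


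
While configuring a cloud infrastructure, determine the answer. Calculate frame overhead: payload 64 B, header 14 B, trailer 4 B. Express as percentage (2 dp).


Given: payload = 64 B, header = 14 B, trailer = 4 B
Overhead bytes = header + trailer = 14 + 4 = 18
Total frame = payload + overhead = 64 + 18 = 82
Overhead % = 18 / 82 * 100 = 21.9512% -> 21.95% (2 dp)

21.95


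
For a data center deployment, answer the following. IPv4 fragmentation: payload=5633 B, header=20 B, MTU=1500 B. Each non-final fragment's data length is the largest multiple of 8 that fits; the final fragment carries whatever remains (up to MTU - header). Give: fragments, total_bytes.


Max data per non-final fragment = floor((MTU - header)/8)*8 = floor((1500 - 20)/8)*8 = floor(1480/8)*8 = 1480 B
Final fragment needs no 8-byte alignment: it can carry up to MTU - header = 1480 B
Non-final fragments needed = ceil((payload - 1480) / 1480) = ceil(4153/1480) = ceil(2.8061) = 3
Number of fragments = 3 + 1 = 4
Fragment sizes (data): 3 * 1480 B + 1193 B (last, 1193 <= 1480 OK)
Total bytes sent = payload + n_frags * header = 5633 + 4*20 = 5633 + 80 = 5713 B

4, 5713


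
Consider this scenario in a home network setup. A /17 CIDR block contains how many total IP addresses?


Given: CIDR prefix /17
Host bits = 32 - 17 = 15
Total addresses = 2^15 = 32768

32768


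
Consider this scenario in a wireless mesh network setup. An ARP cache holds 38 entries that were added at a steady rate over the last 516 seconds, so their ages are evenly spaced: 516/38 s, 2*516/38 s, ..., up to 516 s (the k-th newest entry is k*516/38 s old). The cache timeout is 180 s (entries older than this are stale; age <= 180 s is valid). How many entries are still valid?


Ages are k * 516/38 s for k = 1..38 (spacing = 13.5789 s).
Entry k is valid iff k * 516/38 <= 180 iff k <= 38 * 180 / 516 = 13.2558
n_valid = floor(13.2558) = 13
(n_stale = 38 - 13 = 25)

13


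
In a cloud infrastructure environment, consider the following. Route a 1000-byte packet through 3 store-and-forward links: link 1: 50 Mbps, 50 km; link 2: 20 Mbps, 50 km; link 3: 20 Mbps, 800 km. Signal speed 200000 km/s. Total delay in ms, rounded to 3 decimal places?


Packet = 1000 bytes = 8000 bits. Store-and-forward: sum (t_trans + t_prop) per link.
Link 1: t_trans = 8000/(50*10^6) s = 0.1600 ms; t_prop = 50/200000 s = 0.2500 ms; subtotal = 0.4100 ms
Link 2: t_trans = 8000/(20*10^6) s = 0.4000 ms; t_prop = 50/200000 s = 0.2500 ms; subtotal = 0.6500 ms
Link 3: t_trans = 8000/(20*10^6) s = 0.4000 ms; t_prop = 800/200000 s = 4.0000 ms; subtotal = 4.4000 ms
End-to-end = 0.4100 + 0.6500 + 4.4000 = 5.4600 ms -> 5.460 ms (3 dp)

5.460


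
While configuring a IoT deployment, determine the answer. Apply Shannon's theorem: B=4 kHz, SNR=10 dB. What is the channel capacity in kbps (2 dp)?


Given: B = 4 kHz, SNR = 10 dB
SNR linear = 10^(10/10) = 10
1 + SNR = 11
log2(11) = 3.4594316186
C = 4 * 1000 * 3.4594316186 = 13837.7265 bps
C = 13.837726 kbps -> 13.84 kbps (2 dp)

13.84


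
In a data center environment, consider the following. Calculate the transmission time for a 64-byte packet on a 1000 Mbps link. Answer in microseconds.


Given: packet = 64 bytes, bandwidth = 1000 Mbps
Packet in bits = 64 * 8 = 512 bits
Bandwidth = 1000 * 10^6 = 1000000000 bps
Time = 512 / 1000000000 seconds
Time in us = 512 * 10^6 / 1000000000 = 0.512

0.512


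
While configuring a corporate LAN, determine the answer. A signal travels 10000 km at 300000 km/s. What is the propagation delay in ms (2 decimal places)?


Given: distance = 10000 km, speed = 300000 km/s
Delay = distance / speed = 10000 / 300000 seconds
Delay in ms = 10000 * 1000 / 300000
Delay = 33.3333 ms
Rounded to 2 dp = 33.33 ms

33.33


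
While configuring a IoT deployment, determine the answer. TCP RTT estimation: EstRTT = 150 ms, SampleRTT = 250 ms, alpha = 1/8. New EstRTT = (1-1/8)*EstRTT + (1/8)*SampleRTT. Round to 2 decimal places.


Given: EstRTT = 150 ms, SampleRTT = 250 ms, alpha = 1/8
New EstRTT = (1 - alpha) * EstRTT + alpha * SampleRTT
(7/8) * 150 = 131.25
(1/8) * 250 = 31.25
New EstRTT = 131.25 + 31.25 = 162.5 ms -> 162.50 ms (2 dp)

162.50


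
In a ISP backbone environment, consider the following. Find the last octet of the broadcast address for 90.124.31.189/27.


Given: IP = 90.124.31.189, prefix = /27
Host bits = 32 - 27 = 5
Network last octet = 189 AND mask = 160
Host part size = 2^5 - 1 = 31
Broadcast last octet = 160 OR 31 = 191

191


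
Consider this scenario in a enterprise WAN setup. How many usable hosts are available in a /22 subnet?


Given: subnet mask /22
Host bits = 32 - 22 = 10
Total addresses = 2^10 = 1024
Usable hosts = 1024 - 2 (network + broadcast) = 1022

1022


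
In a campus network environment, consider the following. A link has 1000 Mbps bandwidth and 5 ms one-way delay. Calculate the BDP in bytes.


Given: bandwidth = 1000 Mbps, delay = 5 ms
BDP in bits = 1000 * 10^6 * 5 / 1000
BDP in bits = 5000000
BDP in bytes = 5000000 / 8 = 625000

625000


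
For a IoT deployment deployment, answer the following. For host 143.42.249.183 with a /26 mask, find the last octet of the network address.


Given: IP = 143.42.249.183, prefix = /26
Subnet mask = 255.255.255.192
Last octet of IP: 183
Last octet of mask: 192
Network last octet = 183 AND 192 = 128

128


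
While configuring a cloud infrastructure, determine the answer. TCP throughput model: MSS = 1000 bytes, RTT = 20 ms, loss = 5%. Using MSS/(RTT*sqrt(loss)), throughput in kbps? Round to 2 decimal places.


Given: MSS = 1000 bytes, RTT = 20 ms, loss = 5%
RTT in seconds = 20 / 1000 = 0.02
Loss rate = 5% = 0.05
sqrt(loss) = sqrt(0.05) = 0.223606797750
Throughput (bytes/s) = 1000 / (0.02 * 0.223606797750) = 223606.7977
Throughput (kbps) = 223606.7977 * 8 / 1000 = 1788.854382 -> 1788.85 kbps (2 dp)

1788.85


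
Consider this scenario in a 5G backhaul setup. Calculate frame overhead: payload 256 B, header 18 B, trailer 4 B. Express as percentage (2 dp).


Given: payload = 256 B, header = 18 B, trailer = 4 B
Overhead bytes = header + trailer = 18 + 4 = 22
Total frame = payload + overhead = 256 + 22 = 278
Overhead % = 22 / 278 * 100 = 7.9137% -> 7.91% (2 dp)

7.91


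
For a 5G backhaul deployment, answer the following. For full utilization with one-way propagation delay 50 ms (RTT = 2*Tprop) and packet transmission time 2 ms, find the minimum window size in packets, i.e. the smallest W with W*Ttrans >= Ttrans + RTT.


Given: Ttrans = 2 ms, RTT = 100 ms (= 2 * Tprop, Tprop = 50 ms)
Time until first ACK returns = Ttrans + RTT = 2 + 100 = 102 ms
Need W * Ttrans >= Ttrans + RTT  ->  W >= (Ttrans + RTT) / Ttrans
(Ttrans + RTT) / Ttrans = 102 / 2 = 51
W_min = ceil(51) = 51

51


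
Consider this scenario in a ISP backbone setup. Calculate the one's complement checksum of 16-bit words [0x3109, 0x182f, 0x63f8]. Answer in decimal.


Given words: [0x3109, 0x182f, 0x63f8]
Step 1: Sum all words
Raw sum = 12553 + 6191 + 25592 = 44336
One's complement = ~44336 & 0xFFFF = 21199

21199


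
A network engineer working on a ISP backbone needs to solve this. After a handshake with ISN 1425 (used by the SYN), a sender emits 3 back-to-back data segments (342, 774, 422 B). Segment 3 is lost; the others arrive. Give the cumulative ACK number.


SYN uses sequence number 1425; first data byte = ISN + 1 = 1426.
Segment 1: SEQ = 1426, len = 342 B, covers [1426, 1767]
Segment 2: SEQ = 1768, len = 774 B, covers [1768, 2541]
Segment 3: SEQ = 2542, len = 422 B, covers [2542, 2963] [LOST]
In-order data received: bytes [1426, 2541] (segments 1..2).
Segment 3 missing -> gap begins at byte 2542.
Cumulative ACK = next expected in-order byte = 1426 + 342 + 774 = 2542

2542


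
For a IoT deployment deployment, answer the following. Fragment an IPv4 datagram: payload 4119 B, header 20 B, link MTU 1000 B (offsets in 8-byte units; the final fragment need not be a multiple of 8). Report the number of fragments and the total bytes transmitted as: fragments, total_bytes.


Max data per non-final fragment = floor((MTU - header)/8)*8 = floor((1000 - 20)/8)*8 = floor(980/8)*8 = 976 B
Final fragment needs no 8-byte alignment: it can carry up to MTU - header = 980 B
Non-final fragments needed = ceil((payload - 980) / 976) = ceil(3139/976) = ceil(3.2162) = 4
Number of fragments = 4 + 1 = 5
Fragment sizes (data): 4 * 976 B + 215 B (last, 215 <= 980 OK)
Total bytes sent = payload + n_frags * header = 4119 + 5*20 = 4119 + 100 = 4219 B

5, 4219


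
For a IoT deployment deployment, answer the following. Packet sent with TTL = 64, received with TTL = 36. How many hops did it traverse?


Given: initial TTL = 64, received TTL = 36
Hops = initial TTL - received TTL
Hops = 64 - 36 = 28

28


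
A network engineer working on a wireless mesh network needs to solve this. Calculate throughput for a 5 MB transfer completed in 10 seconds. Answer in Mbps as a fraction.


Given: file = 5 MB, time = 10 s
File in Mb = 5 * 8 = 40 Mb
Throughput = 40 / 10 Mbps
Throughput = 4 Mbps

4


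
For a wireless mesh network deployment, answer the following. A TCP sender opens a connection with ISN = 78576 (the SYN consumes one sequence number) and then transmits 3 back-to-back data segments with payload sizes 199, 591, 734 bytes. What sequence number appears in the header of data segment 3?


The SYN occupies sequence number ISN = 78576, so the first data byte is ISN + 1 = 78577.
SEQ of data segment i = (ISN + 1) + sum of payload sizes of segments 1..i-1.
Segment 1: SEQ = 78577, payload = 199 bytes
Segment 2: SEQ = 78776, payload = 591 bytes
Segment 3: SEQ = 79367, payload = 734 bytes
SEQ of segment 3 = 78577 + 199 + 591 = 79367

79367


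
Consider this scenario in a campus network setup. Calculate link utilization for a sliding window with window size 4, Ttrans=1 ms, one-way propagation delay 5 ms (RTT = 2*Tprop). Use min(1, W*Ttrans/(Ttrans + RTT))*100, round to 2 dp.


Given: W = 4, Ttrans = 1 ms, RTT = 10 ms (= 2 * Tprop, Tprop = 5 ms)
Cycle time = Ttrans + RTT = 1 + 10 = 11 ms (first packet sent until its ACK returns)
W * Ttrans = 4 * 1 = 4 ms of sending per cycle
W * Ttrans / (Ttrans + RTT) = 4 / 11 = 0.363636
U = min(1, 0.363636) = 0.363636
U% = 36.36%

36.36


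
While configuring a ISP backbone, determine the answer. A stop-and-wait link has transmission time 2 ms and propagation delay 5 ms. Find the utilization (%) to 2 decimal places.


Given: Ttrans = 2 ms, Tprop = 5 ms
RTT = 2 * Tprop = 2 * 5 = 10 ms
U = Ttrans / (Ttrans + RTT)
U = 2 / (2 + 10)
U = 2 / 12 = 0.166667
U% = 16.67%

16.67


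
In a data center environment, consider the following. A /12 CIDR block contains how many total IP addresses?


Given: CIDR prefix /12
Host bits = 32 - 12 = 20
Total addresses = 2^20 = 1048576

1048576


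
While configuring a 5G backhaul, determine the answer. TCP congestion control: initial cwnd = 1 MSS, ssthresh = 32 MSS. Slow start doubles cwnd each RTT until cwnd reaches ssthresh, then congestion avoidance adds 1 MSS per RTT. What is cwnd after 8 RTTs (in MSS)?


RTT 0: cwnd = 1 MSS (initial)
RTT 1: cwnd = 2 MSS (slow start, doubled)
RTT 2: cwnd = 4 MSS (slow start, doubled)
RTT 3: cwnd = 8 MSS (slow start, doubled)
RTT 4: cwnd = 16 MSS (slow start, doubled)
RTT 5: cwnd = 32 MSS (slow start, doubled)
RTT 6: cwnd = 33 MSS (congestion avoidance, +1)
RTT 7: cwnd = 34 MSS (congestion avoidance, +1)
RTT 8: cwnd = 35 MSS (congestion avoidance, +1)

35


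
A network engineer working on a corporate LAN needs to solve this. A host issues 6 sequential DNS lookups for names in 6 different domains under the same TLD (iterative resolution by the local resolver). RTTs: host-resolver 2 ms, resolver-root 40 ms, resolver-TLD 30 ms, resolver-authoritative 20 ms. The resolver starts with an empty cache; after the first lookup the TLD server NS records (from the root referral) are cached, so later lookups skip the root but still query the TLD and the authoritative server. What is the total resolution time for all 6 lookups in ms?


Lookup 1 (cold cache): local + root + TLD + auth = 2 + 40 + 30 + 20 = 92 ms
Lookups 2..6 (TLD NS cached -> skip root; new domain -> still ask TLD and auth): local + TLD + auth = 2 + 30 + 20 = 52 ms each
Remaining 5 lookups: 5 * 52 = 260 ms
Total = 92 + 260 = 352 ms

352


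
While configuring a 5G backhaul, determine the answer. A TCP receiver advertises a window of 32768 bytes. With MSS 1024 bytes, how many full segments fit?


Given: RWND = 32768 bytes, MSS = 1024 bytes
Full segments = floor(RWND / MSS)
Full segments = floor(32768 / 1024)
Full segments = floor(32.0) = 32

32


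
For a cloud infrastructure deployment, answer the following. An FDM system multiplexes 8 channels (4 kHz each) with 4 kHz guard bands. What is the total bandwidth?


Given: 8 channels, 4 kHz each, guard = 4 kHz
Channel bandwidth = 8 * 4 = 32 kHz
Guard bands = 7 gaps * 4 kHz = 28 kHz
Total = 32 + 28 = 60 kHz

60


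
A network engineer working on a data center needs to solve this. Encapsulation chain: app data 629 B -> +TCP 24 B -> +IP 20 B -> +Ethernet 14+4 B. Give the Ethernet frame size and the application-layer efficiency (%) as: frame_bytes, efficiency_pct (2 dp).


TCP segment = 629 + 24 = 653 B
IP packet = 653 + 20 = 673 B
Ethernet frame = 673 + 14 + 4 = 691 B
Efficiency = app / frame = 629 / 691 = 0.910275 = 91.0275% -> 91.03% (2 dp)

691, 91.03


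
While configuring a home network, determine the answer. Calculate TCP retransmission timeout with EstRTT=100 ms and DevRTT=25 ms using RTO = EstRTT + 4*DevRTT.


Given: EstRTT = 100 ms, DevRTT = 25 ms
Timeout = EstRTT + 4 * DevRTT
4 * DevRTT = 4 * 25 = 100
Timeout = 100 + 100 = 200 ms

200


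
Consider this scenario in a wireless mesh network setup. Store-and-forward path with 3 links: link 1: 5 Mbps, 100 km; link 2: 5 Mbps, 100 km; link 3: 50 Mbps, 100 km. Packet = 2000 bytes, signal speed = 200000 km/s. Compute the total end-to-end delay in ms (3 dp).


Packet = 2000 bytes = 16000 bits. Store-and-forward: sum (t_trans + t_prop) per link.
Link 1: t_trans = 16000/(5*10^6) s = 3.2000 ms; t_prop = 100/200000 s = 0.5000 ms; subtotal = 3.7000 ms
Link 2: t_trans = 16000/(5*10^6) s = 3.2000 ms; t_prop = 100/200000 s = 0.5000 ms; subtotal = 3.7000 ms
Link 3: t_trans = 16000/(50*10^6) s = 0.3200 ms; t_prop = 100/200000 s = 0.5000 ms; subtotal = 0.8200 ms
End-to-end = 3.7000 + 3.7000 + 0.8200 = 8.2200 ms -> 8.220 ms (3 dp)

8.220
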